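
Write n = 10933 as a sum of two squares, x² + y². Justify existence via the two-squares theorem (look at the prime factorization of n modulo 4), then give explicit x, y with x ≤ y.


Step 1: Factor n = 10933 = 13 · 29^2.
Step 2: Check the mod-4 condition on each prime factor: 13 ≡ 1 (mod 4), exponent 1; 29 ≡ 1 (mod 4), exponent 2.
All primes ≡ 3 (mod 4) appear to even exponent (or don't appear), so by the two-squares theorem n IS expressible as a sum of two squares.
Step 3: Build a representation. Here n = 13 · 29 · 29 is a product of primes ≡ 1 (mod 4). Each prime p ≡ 1 (mod 4) is itself a sum of two squares; find a² by testing p − a² for a perfect square:
  13: 13 − 1² = 12, 13 − 2² = 9 = 3² ⇒ 13 = 2² + 3².
  29: 29 − 1² = 28, 29 − 2² = 25 = 5² ⇒ 29 = 2² + 5².
  Combine using the Brahmagupta–Fibonacci identity (a² + b²)(c² + d²) = (ac − bd)² + (ad + bc)² = (ac + bd)² + (ad − bc)²:
  13 · 29 = 377: from (2² + 3²)(2² + 5²), take (2·2 − 3·5, 2·5 + 3·2) = (4 − 15, 10 + 6) = (-11, 16); dropping signs (only squares matter) gives (11, 16); check 11² + 16² = 121 + 256 = 377 ✓.
  377 · 29 = 10933: from (11² + 16²)(2² + 5²), take (11·2 − 16·5, 11·5 + 16·2) = (22 − 80, 55 + 32) = (-58, 87); dropping signs (only squares matter) gives (58, 87); check 58² + 87² = 3364 + 7569 = 10933 ✓.
Step 4: Order so x ≤ y and verify: 58² + 87² = 3364 + 7569 = 10933 = n. ✓

n = 10933 = 58² + 87² (one valid representation with x ≤ y).


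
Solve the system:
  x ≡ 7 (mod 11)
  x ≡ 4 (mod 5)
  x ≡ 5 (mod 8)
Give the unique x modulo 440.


Moduli 11, 5, 8 are pairwise coprime; by CRT there is a unique solution modulo M = 11 · 5 · 8 = 440.
Solve pairwise, accumulating the modulus:
  Start with x ≡ 7 (mod 11).
  Combine with x ≡ 4 (mod 5): since gcd(11, 5) = 1, we get a unique residue mod 55.
    Write x = 7 + 11·t and substitute into x ≡ 4 (mod 5): 11·t ≡ 4 − 7 = -3 (mod 5).
    Reduce coefficients mod 5: 1·t ≡ 2 (mod 5).
    So t ≡ 2 (mod 5).
    Then x = 7 + 11·2 = 29, valid modulo lcm(11, 5) = 55: x ≡ 29 (mod 55).
  Combine with x ≡ 5 (mod 8): since gcd(55, 8) = 1, we get a unique residue mod 440.
    Write x = 29 + 55·t and substitute into x ≡ 5 (mod 8): 55·t ≡ 5 − 29 = -24 (mod 8).
    Reduce coefficients mod 8: 7·t ≡ 0 (mod 8).
    The inverse of 7 mod 8 is 7 (since 7·7 = 49 = 6·8 + 1), so t ≡ 7·0 = 0 ≡ 0 (mod 8).
    Then x = 29 + 55·0 = 29, valid modulo lcm(55, 8) = 440: x ≡ 29 (mod 440).
Verify: 29 mod 11 = 7 ✓, 29 mod 5 = 4 ✓, 29 mod 8 = 5 ✓.

x ≡ 29 (mod 440).


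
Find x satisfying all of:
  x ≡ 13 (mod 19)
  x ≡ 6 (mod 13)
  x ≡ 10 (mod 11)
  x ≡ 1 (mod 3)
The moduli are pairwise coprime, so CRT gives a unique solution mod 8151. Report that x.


Product of moduli M = 19 · 13 · 11 · 3 = 8151.
Merge one congruence at a time:
  Start: x ≡ 13 (mod 19).
  Combine with x ≡ 6 (mod 13); new modulus lcm = 247.
    Write x = 13 + 19·t and substitute into x ≡ 6 (mod 13): 19·t ≡ 6 − 13 = -7 (mod 13).
    Reduce coefficients mod 13: 6·t ≡ 6 (mod 13).
    The inverse of 6 mod 13 is 11 (since 6·11 = 66 = 5·13 + 1), so t ≡ 11·6 = 66 ≡ 1 (mod 13).
    Then x = 13 + 19·1 = 32, valid modulo lcm(19, 13) = 247: x ≡ 32 (mod 247).
  Combine with x ≡ 10 (mod 11); new modulus lcm = 2717.
    Write x = 32 + 247·t and substitute into x ≡ 10 (mod 11): 247·t ≡ 10 − 32 = -22 (mod 11).
    Reduce coefficients mod 11: 5·t ≡ 0 (mod 11).
    The inverse of 5 mod 11 is 9 (since 5·9 = 45 = 4·11 + 1), so t ≡ 9·0 = 0 ≡ 0 (mod 11).
    Then x = 32 + 247·0 = 32, valid modulo lcm(247, 11) = 2717: x ≡ 32 (mod 2717).
  Combine with x ≡ 1 (mod 3); new modulus lcm = 8151.
    Write x = 32 + 2717·t and substitute into x ≡ 1 (mod 3): 2717·t ≡ 1 − 32 = -31 (mod 3).
    Reduce coefficients mod 3: 2·t ≡ 2 (mod 3).
    The inverse of 2 mod 3 is 2 (since 2·2 = 4 = 1·3 + 1), so t ≡ 2·2 = 4 ≡ 1 (mod 3).
    Then x = 32 + 2717·1 = 2749, valid modulo lcm(2717, 3) = 8151: x ≡ 2749 (mod 8151).
Verify against each original: 2749 mod 19 = 13, 2749 mod 13 = 6, 2749 mod 11 = 10, 2749 mod 3 = 1.

x ≡ 2749 (mod 8151).


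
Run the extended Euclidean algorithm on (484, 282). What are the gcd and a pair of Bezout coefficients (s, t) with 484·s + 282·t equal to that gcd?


Euclidean algorithm on (484, 282) — divide until remainder is 0:
  484 = 1 · 282 + 202
  282 = 1 · 202 + 80
  202 = 2 · 80 + 42
  80 = 1 · 42 + 38
  42 = 1 · 38 + 4
  38 = 9 · 4 + 2
  4 = 2 · 2 + 0
gcd(484, 282) = 2.
Track Bezout coefficients alongside the remainders: start with r₀ = 484 = a·1 + b·0 (s = 1, t = 0) and r₁ = 282 = a·0 + b·1 (s = 0, t = 1); each new remainder r_{k+1} = r_{k-1} − q_k·r_k inherits s_{k+1} = s_{k-1} − q_k·s_k, t_{k+1} = t_{k-1} − q_k·t_k, so r_k = a·s_k + b·t_k at every step:
  q = 1: r = 202, s = 1 − 1·0 = 1, t = 0 − 1·1 = -1  (check: 484·1 + 282·(-1) = 202)
  q = 1: r = 80, s = 0 − 1·1 = -1, t = 1 − 1·(-1) = 2  (check: 484·(-1) + 282·2 = 80)
  q = 2: r = 42, s = 1 − 2·(-1) = 3, t = -1 − 2·2 = -5  (check: 484·3 + 282·(-5) = 42)
  q = 1: r = 38, s = -1 − 1·3 = -4, t = 2 − 1·(-5) = 7  (check: 484·(-4) + 282·7 = 38)
  q = 1: r = 4, s = 3 − 1·(-4) = 7, t = -5 − 1·7 = -12  (check: 484·7 + 282·(-12) = 4)
  q = 9: r = 2, s = -4 − 9·7 = -67, t = 7 − 9·(-12) = 115  (check: 484·(-67) + 282·115 = 2)
The row with r = 2 (the gcd) gives the Bezout coefficients s = -67, t = 115.
Result: 484 · (-67) + 282 · (115) = 2.

gcd(484, 282) = 2; s = -67, t = 115 (check: 484·(-67) + 282·115 = 2).


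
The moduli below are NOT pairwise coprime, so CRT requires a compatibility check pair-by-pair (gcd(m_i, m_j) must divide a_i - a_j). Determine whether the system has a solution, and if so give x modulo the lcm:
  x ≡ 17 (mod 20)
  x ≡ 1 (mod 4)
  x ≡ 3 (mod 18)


Moduli 20, 4, 18 are not pairwise coprime, so CRT works modulo lcm(m_i) when all pairwise compatibility conditions hold.
Pairwise compatibility: gcd(m_i, m_j) must divide a_i - a_j for every pair.
Merge one congruence at a time:
  Start: x ≡ 17 (mod 20).
  Combine with x ≡ 1 (mod 4): gcd(20, 4) = 4; 1 - 17 = -16, which IS divisible by 4, so compatible.
    Write x = 17 + 20·t and substitute into x ≡ 1 (mod 4): 20·t ≡ 1 − 17 = -16 (mod 4).
    Divide the congruence (and modulus) by g = 4: 5·t ≡ -4 (mod 1).
    Modulo 1 every t works; take t = 0.
    Then x = 17 + 20·0 = 17, valid modulo lcm(20, 4) = 20: x ≡ 17 (mod 20).
  Combine with x ≡ 3 (mod 18): gcd(20, 18) = 2; 3 - 17 = -14, which IS divisible by 2, so compatible.
    Write x = 17 + 20·t and substitute into x ≡ 3 (mod 18): 20·t ≡ 3 − 17 = -14 (mod 18).
    Divide the congruence (and modulus) by g = 2: 10·t ≡ -7 (mod 9).
    Reduce coefficients mod 9: 1·t ≡ 2 (mod 9).
    So t ≡ 2 (mod 9).
    Then x = 17 + 20·2 = 57, valid modulo lcm(20, 18) = 180: x ≡ 57 (mod 180).
Verify: 57 mod 20 = 17, 57 mod 4 = 1, 57 mod 18 = 3.

x ≡ 57 (mod 180).


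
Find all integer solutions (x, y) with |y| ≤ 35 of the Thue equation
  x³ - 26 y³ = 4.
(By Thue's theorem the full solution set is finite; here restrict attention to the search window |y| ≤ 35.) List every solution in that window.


The equation is x³ - 26y³ = 4. For fixed y, x³ = 26·y³ + 4, so a solution requires the RHS to be a perfect cube.
Strategy: iterate y from -35 to 35, compute RHS = 26·y³ + 4, and check whether it is a (positive or negative) perfect cube.
Check small values of y:
  y = 0: RHS = 4 is not a perfect cube.
  y = 1: RHS = 30 is not a perfect cube.
  y = -1: RHS = -22 is not a perfect cube.
  y = 2: RHS = 212 is not a perfect cube.
  y = -2: RHS = -204 is not a perfect cube.
  y = 3: RHS = 706 is not a perfect cube.
  y = -3: RHS = -698 is not a perfect cube.
Continuing the search up to |y| = 35 finds no solutions either.
No (x, y) in the scanned range satisfies the equation.

No integer solutions with |y| ≤ 35.


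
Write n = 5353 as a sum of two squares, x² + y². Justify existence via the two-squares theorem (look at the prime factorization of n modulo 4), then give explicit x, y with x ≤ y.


Step 1: Factor n = 5353 = 53 · 101.
Step 2: Check the mod-4 condition on each prime factor: 53 ≡ 1 (mod 4), exponent 1; 101 ≡ 1 (mod 4), exponent 1.
All primes ≡ 3 (mod 4) appear to even exponent (or don't appear), so by the two-squares theorem n IS expressible as a sum of two squares.
Step 3: Build a representation. Here n = 53 · 101 is a product of primes ≡ 1 (mod 4). Each prime p ≡ 1 (mod 4) is itself a sum of two squares; find a² by testing p − a² for a perfect square:
  53: 53 − 1² = 52, 53 − 2² = 49 = 7² ⇒ 53 = 2² + 7².
  101: 101 − 1² = 100 = 10² ⇒ 101 = 1² + 10².
  Combine using the Brahmagupta–Fibonacci identity (a² + b²)(c² + d²) = (ac − bd)² + (ad + bc)² = (ac + bd)² + (ad − bc)²:
  53 · 101 = 5353: from (2² + 7²)(1² + 10²), take (2·1 − 7·10, 2·10 + 7·1) = (2 − 70, 20 + 7) = (-68, 27); dropping signs (only squares matter) gives (68, 27); check 68² + 27² = 4624 + 729 = 5353 ✓.
Step 4: Order so x ≤ y and verify: 27² + 68² = 729 + 4624 = 5353 = n. ✓

n = 5353 = 27² + 68² (one valid representation with x ≤ y).


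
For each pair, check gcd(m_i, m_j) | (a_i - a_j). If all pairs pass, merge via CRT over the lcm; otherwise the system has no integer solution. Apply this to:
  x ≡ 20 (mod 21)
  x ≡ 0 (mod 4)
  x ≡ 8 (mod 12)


Moduli 21, 4, 12 are not pairwise coprime, so CRT works modulo lcm(m_i) when all pairwise compatibility conditions hold.
Pairwise compatibility: gcd(m_i, m_j) must divide a_i - a_j for every pair.
Merge one congruence at a time:
  Start: x ≡ 20 (mod 21).
  Combine with x ≡ 0 (mod 4): gcd(21, 4) = 1; 0 - 20 = -20, which IS divisible by 1, so compatible.
    Write x = 20 + 21·t and substitute into x ≡ 0 (mod 4): 21·t ≡ 0 − 20 = -20 (mod 4).
    Reduce coefficients mod 4: 1·t ≡ 0 (mod 4).
    So t ≡ 0 (mod 4).
    Then x = 20 + 21·0 = 20, valid modulo lcm(21, 4) = 84: x ≡ 20 (mod 84).
  Combine with x ≡ 8 (mod 12): gcd(84, 12) = 12; 8 - 20 = -12, which IS divisible by 12, so compatible.
    Write x = 20 + 84·t and substitute into x ≡ 8 (mod 12): 84·t ≡ 8 − 20 = -12 (mod 12).
    Divide the congruence (and modulus) by g = 12: 7·t ≡ -1 (mod 1).
    Modulo 1 every t works; take t = 0.
    Then x = 20 + 84·0 = 20, valid modulo lcm(84, 12) = 84: x ≡ 20 (mod 84).
Verify: 20 mod 21 = 20, 20 mod 4 = 0, 20 mod 12 = 8.

x ≡ 20 (mod 84).


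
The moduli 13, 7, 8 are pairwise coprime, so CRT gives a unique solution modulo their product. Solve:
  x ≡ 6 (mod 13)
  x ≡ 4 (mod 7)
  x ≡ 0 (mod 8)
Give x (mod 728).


Moduli 13, 7, 8 are pairwise coprime; by CRT there is a unique solution modulo M = 13 · 7 · 8 = 728.
Solve pairwise, accumulating the modulus:
  Start with x ≡ 6 (mod 13).
  Combine with x ≡ 4 (mod 7): since gcd(13, 7) = 1, we get a unique residue mod 91.
    Write x = 6 + 13·t and substitute into x ≡ 4 (mod 7): 13·t ≡ 4 − 6 = -2 (mod 7).
    Reduce coefficients mod 7: 6·t ≡ 5 (mod 7).
    The inverse of 6 mod 7 is 6 (since 6·6 = 36 = 5·7 + 1), so t ≡ 6·5 = 30 ≡ 2 (mod 7).
    Then x = 6 + 13·2 = 32, valid modulo lcm(13, 7) = 91: x ≡ 32 (mod 91).
  Combine with x ≡ 0 (mod 8): since gcd(91, 8) = 1, we get a unique residue mod 728.
    Write x = 32 + 91·t and substitute into x ≡ 0 (mod 8): 91·t ≡ 0 − 32 = -32 (mod 8).
    Reduce coefficients mod 8: 3·t ≡ 0 (mod 8).
    The inverse of 3 mod 8 is 3 (since 3·3 = 9 = 1·8 + 1), so t ≡ 3·0 = 0 ≡ 0 (mod 8).
    Then x = 32 + 91·0 = 32, valid modulo lcm(91, 8) = 728: x ≡ 32 (mod 728).
Verify: 32 mod 13 = 6 ✓, 32 mod 7 = 4 ✓, 32 mod 8 = 0 ✓.

x ≡ 32 (mod 728).


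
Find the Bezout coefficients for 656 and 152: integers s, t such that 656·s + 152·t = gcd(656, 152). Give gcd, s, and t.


Euclidean algorithm on (656, 152) — divide until remainder is 0:
  656 = 4 · 152 + 48
  152 = 3 · 48 + 8
  48 = 6 · 8 + 0
gcd(656, 152) = 8.
Track Bezout coefficients alongside the remainders: start with r₀ = 656 = a·1 + b·0 (s = 1, t = 0) and r₁ = 152 = a·0 + b·1 (s = 0, t = 1); each new remainder r_{k+1} = r_{k-1} − q_k·r_k inherits s_{k+1} = s_{k-1} − q_k·s_k, t_{k+1} = t_{k-1} − q_k·t_k, so r_k = a·s_k + b·t_k at every step:
  q = 4: r = 48, s = 1 − 4·0 = 1, t = 0 − 4·1 = -4  (check: 656·1 + 152·(-4) = 48)
  q = 3: r = 8, s = 0 − 3·1 = -3, t = 1 − 3·(-4) = 13  (check: 656·(-3) + 152·13 = 8)
The row with r = 8 (the gcd) gives the Bezout coefficients s = -3, t = 13.
Result: 656 · (-3) + 152 · (13) = 8.

gcd(656, 152) = 8; s = -3, t = 13 (check: 656·(-3) + 152·13 = 8).


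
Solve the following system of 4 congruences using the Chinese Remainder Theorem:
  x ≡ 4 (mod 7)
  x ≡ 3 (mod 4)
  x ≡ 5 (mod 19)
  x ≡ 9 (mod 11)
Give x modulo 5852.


Product of moduli M = 7 · 4 · 19 · 11 = 5852.
Merge one congruence at a time:
  Start: x ≡ 4 (mod 7).
  Combine with x ≡ 3 (mod 4); new modulus lcm = 28.
    Write x = 4 + 7·t and substitute into x ≡ 3 (mod 4): 7·t ≡ 3 − 4 = -1 (mod 4).
    Reduce coefficients mod 4: 3·t ≡ 3 (mod 4).
    The inverse of 3 mod 4 is 3 (since 3·3 = 9 = 2·4 + 1), so t ≡ 3·3 = 9 ≡ 1 (mod 4).
    Then x = 4 + 7·1 = 11, valid modulo lcm(7, 4) = 28: x ≡ 11 (mod 28).
  Combine with x ≡ 5 (mod 19); new modulus lcm = 532.
    Write x = 11 + 28·t and substitute into x ≡ 5 (mod 19): 28·t ≡ 5 − 11 = -6 (mod 19).
    Reduce coefficients mod 19: 9·t ≡ 13 (mod 19).
    The inverse of 9 mod 19 is 17 (since 9·17 = 153 = 8·19 + 1), so t ≡ 17·13 = 221 ≡ 12 (mod 19).
    Then x = 11 + 28·12 = 347, valid modulo lcm(28, 19) = 532: x ≡ 347 (mod 532).
  Combine with x ≡ 9 (mod 11); new modulus lcm = 5852.
    Write x = 347 + 532·t and substitute into x ≡ 9 (mod 11): 532·t ≡ 9 − 347 = -338 (mod 11).
    Reduce coefficients mod 11: 4·t ≡ 3 (mod 11).
    The inverse of 4 mod 11 is 3 (since 4·3 = 12 = 1·11 + 1), so t ≡ 3·3 = 9 ≡ 9 (mod 11).
    Then x = 347 + 532·9 = 5135, valid modulo lcm(532, 11) = 5852: x ≡ 5135 (mod 5852).
Verify against each original: 5135 mod 7 = 4, 5135 mod 4 = 3, 5135 mod 19 = 5, 5135 mod 11 = 9.

x ≡ 5135 (mod 5852).


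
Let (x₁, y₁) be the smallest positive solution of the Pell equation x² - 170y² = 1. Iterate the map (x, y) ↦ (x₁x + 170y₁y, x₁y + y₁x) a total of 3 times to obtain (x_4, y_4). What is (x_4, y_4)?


Step 1: Find the fundamental solution (x₁, y₁) of x² - 170y² = 1.
  Expand √170 as a continued fraction. a₀ = ⌊√170⌋ = 13; iterate m_{k+1} = d_k·a_k − m_k, d_{k+1} = (170 − m_{k+1}²)/d_k, a_{k+1} = ⌊(a₀ + m_{k+1})/d_{k+1}⌋ (starting m₀ = 0, d₀ = 1), with convergents p_k = a_k·p_{k-1} + p_{k-2}, q_k = a_k·q_{k-1} + q_{k-2} (p₋₁ = 1, q₋₁ = 0):
  k = 0: a₀ = 13; p₀/q₀ = 13/1; p₀² − 170·q₀² = 169 − 170 = -1.
  k = 1: m = 13, d = 1, a = ⌊(13 + 13)/1⌋ = 26; p/q = (26·13 + 1)/(26·1 + 0) = 339/26; p² − 170·q² = 114921 − 114920 = 1.
  The first convergent with p² − 170·q² = 1 gives the fundamental solution (x₁, y₁) = (339, 26).
Step 2: Apply the recurrence (x_{n+1}, y_{n+1}) = (x₁x_n + 170y₁y_n, x₁y_n + y₁x_n) repeatedly.
  From (x_1, y_1) = (339, 26): x_2 = 339·339 + 170·26·26 = 229841; y_2 = 339·26 + 26·339 = 17628.
  From (x_2, y_2) = (229841, 17628): x_3 = 339·229841 + 170·26·17628 = 155831859; y_3 = 339·17628 + 26·229841 = 11951758.
  From (x_3, y_3) = (155831859, 11951758): x_4 = 339·155831859 + 170·26·11951758 = 105653770561; y_4 = 339·11951758 + 26·155831859 = 8103274296.
Step 3: Verify x_4² - 170·y_4² = 11162719233756430254721 - 11162719233756430254720 = 1 (should be 1). ✓

(x_1, y_1) = (339, 26); (x_4, y_4) = (105653770561, 8103274296).


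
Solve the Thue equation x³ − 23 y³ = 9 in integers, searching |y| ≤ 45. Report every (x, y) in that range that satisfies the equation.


The equation is x³ - 23y³ = 9. For fixed y, x³ = 23·y³ + 9, so a solution requires the RHS to be a perfect cube.
Strategy: iterate y from -45 to 45, compute RHS = 23·y³ + 9, and check whether it is a (positive or negative) perfect cube.
Check small values of y:
  y = 0: RHS = 9 is not a perfect cube.
  y = 1: RHS = 32 is not a perfect cube.
  y = -1: RHS = -14 is not a perfect cube.
  y = 2: RHS = 193 is not a perfect cube.
  y = -2: RHS = -175 is not a perfect cube.
  y = 3: RHS = 630 is not a perfect cube.
  y = -3: RHS = -612 is not a perfect cube.
Continuing the search up to |y| = 45 finds no solutions either.
No (x, y) in the scanned range satisfies the equation.

No integer solutions with |y| ≤ 45.


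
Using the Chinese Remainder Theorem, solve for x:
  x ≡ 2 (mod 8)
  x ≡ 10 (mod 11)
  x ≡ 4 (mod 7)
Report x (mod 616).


Moduli 8, 11, 7 are pairwise coprime; by CRT there is a unique solution modulo M = 8 · 11 · 7 = 616.
Solve pairwise, accumulating the modulus:
  Start with x ≡ 2 (mod 8).
  Combine with x ≡ 10 (mod 11): since gcd(8, 11) = 1, we get a unique residue mod 88.
    Write x = 2 + 8·t and substitute into x ≡ 10 (mod 11): 8·t ≡ 10 − 2 = 8 (mod 11).
    The inverse of 8 mod 11 is 7 (since 8·7 = 56 = 5·11 + 1), so t ≡ 7·8 = 56 ≡ 1 (mod 11).
    Then x = 2 + 8·1 = 10, valid modulo lcm(8, 11) = 88: x ≡ 10 (mod 88).
  Combine with x ≡ 4 (mod 7): since gcd(88, 7) = 1, we get a unique residue mod 616.
    Write x = 10 + 88·t and substitute into x ≡ 4 (mod 7): 88·t ≡ 4 − 10 = -6 (mod 7).
    Reduce coefficients mod 7: 4·t ≡ 1 (mod 7).
    The inverse of 4 mod 7 is 2 (since 4·2 = 8 = 1·7 + 1), so t ≡ 2·1 = 2 ≡ 2 (mod 7).
    Then x = 10 + 88·2 = 186, valid modulo lcm(88, 7) = 616: x ≡ 186 (mod 616).
Verify: 186 mod 8 = 2 ✓, 186 mod 11 = 10 ✓, 186 mod 7 = 4 ✓.

x ≡ 186 (mod 616).


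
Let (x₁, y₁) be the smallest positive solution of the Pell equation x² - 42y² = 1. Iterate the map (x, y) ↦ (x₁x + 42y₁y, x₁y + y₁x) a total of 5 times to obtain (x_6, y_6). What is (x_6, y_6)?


Step 1: Find the fundamental solution (x₁, y₁) of x² - 42y² = 1.
  Expand √42 as a continued fraction. a₀ = ⌊√42⌋ = 6; iterate m_{k+1} = d_k·a_k − m_k, d_{k+1} = (42 − m_{k+1}²)/d_k, a_{k+1} = ⌊(a₀ + m_{k+1})/d_{k+1}⌋ (starting m₀ = 0, d₀ = 1), with convergents p_k = a_k·p_{k-1} + p_{k-2}, q_k = a_k·q_{k-1} + q_{k-2} (p₋₁ = 1, q₋₁ = 0):
  k = 0: a₀ = 6; p₀/q₀ = 6/1; p₀² − 42·q₀² = 36 − 42 = -6.
  k = 1: m = 6, d = 6, a = ⌊(6 + 6)/6⌋ = 2; p/q = (2·6 + 1)/(2·1 + 0) = 13/2; p² − 42·q² = 169 − 168 = 1.
  The first convergent with p² − 42·q² = 1 gives the fundamental solution (x₁, y₁) = (13, 2).
Step 2: Apply the recurrence (x_{n+1}, y_{n+1}) = (x₁x_n + 42y₁y_n, x₁y_n + y₁x_n) repeatedly.
  From (x_1, y_1) = (13, 2): x_2 = 13·13 + 42·2·2 = 337; y_2 = 13·2 + 2·13 = 52.
  From (x_2, y_2) = (337, 52): x_3 = 13·337 + 42·2·52 = 8749; y_3 = 13·52 + 2·337 = 1350.
  From (x_3, y_3) = (8749, 1350): x_4 = 13·8749 + 42·2·1350 = 227137; y_4 = 13·1350 + 2·8749 = 35048.
  From (x_4, y_4) = (227137, 35048): x_5 = 13·227137 + 42·2·35048 = 5896813; y_5 = 13·35048 + 2·227137 = 909898.
  From (x_5, y_5) = (5896813, 909898): x_6 = 13·5896813 + 42·2·909898 = 153090001; y_6 = 13·909898 + 2·5896813 = 23622300.
Step 3: Verify x_6² - 42·y_6² = 23436548406180001 - 23436548406180000 = 1 (should be 1). ✓

(x_1, y_1) = (13, 2); (x_6, y_6) = (153090001, 23622300).


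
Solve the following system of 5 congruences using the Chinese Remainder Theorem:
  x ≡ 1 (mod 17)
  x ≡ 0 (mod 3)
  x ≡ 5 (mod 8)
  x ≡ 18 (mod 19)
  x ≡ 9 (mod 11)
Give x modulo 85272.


Product of moduli M = 17 · 3 · 8 · 19 · 11 = 85272.
Merge one congruence at a time:
  Start: x ≡ 1 (mod 17).
  Combine with x ≡ 0 (mod 3); new modulus lcm = 51.
    Write x = 1 + 17·t and substitute into x ≡ 0 (mod 3): 17·t ≡ 0 − 1 = -1 (mod 3).
    Reduce coefficients mod 3: 2·t ≡ 2 (mod 3).
    The inverse of 2 mod 3 is 2 (since 2·2 = 4 = 1·3 + 1), so t ≡ 2·2 = 4 ≡ 1 (mod 3).
    Then x = 1 + 17·1 = 18, valid modulo lcm(17, 3) = 51: x ≡ 18 (mod 51).
  Combine with x ≡ 5 (mod 8); new modulus lcm = 408.
    Write x = 18 + 51·t and substitute into x ≡ 5 (mod 8): 51·t ≡ 5 − 18 = -13 (mod 8).
    Reduce coefficients mod 8: 3·t ≡ 3 (mod 8).
    The inverse of 3 mod 8 is 3 (since 3·3 = 9 = 1·8 + 1), so t ≡ 3·3 = 9 ≡ 1 (mod 8).
    Then x = 18 + 51·1 = 69, valid modulo lcm(51, 8) = 408: x ≡ 69 (mod 408).
  Combine with x ≡ 18 (mod 19); new modulus lcm = 7752.
    Write x = 69 + 408·t and substitute into x ≡ 18 (mod 19): 408·t ≡ 18 − 69 = -51 (mod 19).
    Reduce coefficients mod 19: 9·t ≡ 6 (mod 19).
    The inverse of 9 mod 19 is 17 (since 9·17 = 153 = 8·19 + 1), so t ≡ 17·6 = 102 ≡ 7 (mod 19).
    Then x = 69 + 408·7 = 2925, valid modulo lcm(408, 19) = 7752: x ≡ 2925 (mod 7752).
  Combine with x ≡ 9 (mod 11); new modulus lcm = 85272.
    Write x = 2925 + 7752·t and substitute into x ≡ 9 (mod 11): 7752·t ≡ 9 − 2925 = -2916 (mod 11).
    Reduce coefficients mod 11: 8·t ≡ 10 (mod 11).
    The inverse of 8 mod 11 is 7 (since 8·7 = 56 = 5·11 + 1), so t ≡ 7·10 = 70 ≡ 4 (mod 11).
    Then x = 2925 + 7752·4 = 33933, valid modulo lcm(7752, 11) = 85272: x ≡ 33933 (mod 85272).
Verify against each original: 33933 mod 17 = 1, 33933 mod 3 = 0, 33933 mod 8 = 5, 33933 mod 19 = 18, 33933 mod 11 = 9.

x ≡ 33933 (mod 85272).


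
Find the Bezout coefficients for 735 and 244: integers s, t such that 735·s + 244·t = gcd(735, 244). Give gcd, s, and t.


Euclidean algorithm on (735, 244) — divide until remainder is 0:
  735 = 3 · 244 + 3
  244 = 81 · 3 + 1
  3 = 3 · 1 + 0
gcd(735, 244) = 1.
Track Bezout coefficients alongside the remainders: start with r₀ = 735 = a·1 + b·0 (s = 1, t = 0) and r₁ = 244 = a·0 + b·1 (s = 0, t = 1); each new remainder r_{k+1} = r_{k-1} − q_k·r_k inherits s_{k+1} = s_{k-1} − q_k·s_k, t_{k+1} = t_{k-1} − q_k·t_k, so r_k = a·s_k + b·t_k at every step:
  q = 3: r = 3, s = 1 − 3·0 = 1, t = 0 − 3·1 = -3  (check: 735·1 + 244·(-3) = 3)
  q = 81: r = 1, s = 0 − 81·1 = -81, t = 1 − 81·(-3) = 244  (check: 735·(-81) + 244·244 = 1)
The row with r = 1 (the gcd) gives the Bezout coefficients s = -81, t = 244.
Result: 735 · (-81) + 244 · (244) = 1.

gcd(735, 244) = 1; s = -81, t = 244 (check: 735·(-81) + 244·244 = 1).


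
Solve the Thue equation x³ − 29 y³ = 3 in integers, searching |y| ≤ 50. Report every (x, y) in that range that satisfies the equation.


The equation is x³ - 29y³ = 3. For fixed y, x³ = 29·y³ + 3, so a solution requires the RHS to be a perfect cube.
Strategy: iterate y from -50 to 50, compute RHS = 29·y³ + 3, and check whether it is a (positive or negative) perfect cube.
Check small values of y:
  y = 0: RHS = 3 is not a perfect cube.
  y = 1: RHS = 32 is not a perfect cube.
  y = -1: RHS = -26 is not a perfect cube.
  y = 2: RHS = 235 is not a perfect cube.
  y = -2: RHS = -229 is not a perfect cube.
  y = 3: RHS = 786 is not a perfect cube.
  y = -3: RHS = -780 is not a perfect cube.
Continuing the search up to |y| = 50 finds no solutions either.
No (x, y) in the scanned range satisfies the equation.

No integer solutions with |y| ≤ 50.


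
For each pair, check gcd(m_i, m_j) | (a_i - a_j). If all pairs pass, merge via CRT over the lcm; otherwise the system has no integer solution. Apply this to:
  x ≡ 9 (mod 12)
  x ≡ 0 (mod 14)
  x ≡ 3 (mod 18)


Moduli 12, 14, 18 are not pairwise coprime, so CRT works modulo lcm(m_i) when all pairwise compatibility conditions hold.
Pairwise compatibility: gcd(m_i, m_j) must divide a_i - a_j for every pair.
Merge one congruence at a time:
  Start: x ≡ 9 (mod 12).
  Combine with x ≡ 0 (mod 14): gcd(12, 14) = 2, and 0 - 9 = -9 is NOT divisible by 2.
    ⇒ system is inconsistent (no integer solution).

No solution (the system is inconsistent).


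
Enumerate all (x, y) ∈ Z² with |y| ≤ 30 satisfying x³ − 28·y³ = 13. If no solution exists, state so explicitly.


The equation is x³ - 28y³ = 13. For fixed y, x³ = 28·y³ + 13, so a solution requires the RHS to be a perfect cube.
Strategy: iterate y from -30 to 30, compute RHS = 28·y³ + 13, and check whether it is a (positive or negative) perfect cube.
Check small values of y:
  y = 0: RHS = 13 is not a perfect cube.
  y = 1: RHS = 41 is not a perfect cube.
  y = -1: RHS = -15 is not a perfect cube.
  y = 2: RHS = 237 is not a perfect cube.
  y = -2: RHS = -211 is not a perfect cube.
  y = 3: RHS = 769 is not a perfect cube.
  y = -3: RHS = -743 is not a perfect cube.
Continuing the search up to |y| = 30 finds no solutions either.
No (x, y) in the scanned range satisfies the equation.

No integer solutions with |y| ≤ 30.


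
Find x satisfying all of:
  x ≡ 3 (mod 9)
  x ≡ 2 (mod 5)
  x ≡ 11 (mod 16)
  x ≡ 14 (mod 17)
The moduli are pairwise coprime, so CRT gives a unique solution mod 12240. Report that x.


Product of moduli M = 9 · 5 · 16 · 17 = 12240.
Merge one congruence at a time:
  Start: x ≡ 3 (mod 9).
  Combine with x ≡ 2 (mod 5); new modulus lcm = 45.
    Write x = 3 + 9·t and substitute into x ≡ 2 (mod 5): 9·t ≡ 2 − 3 = -1 (mod 5).
    Reduce coefficients mod 5: 4·t ≡ 4 (mod 5).
    The inverse of 4 mod 5 is 4 (since 4·4 = 16 = 3·5 + 1), so t ≡ 4·4 = 16 ≡ 1 (mod 5).
    Then x = 3 + 9·1 = 12, valid modulo lcm(9, 5) = 45: x ≡ 12 (mod 45).
  Combine with x ≡ 11 (mod 16); new modulus lcm = 720.
    Write x = 12 + 45·t and substitute into x ≡ 11 (mod 16): 45·t ≡ 11 − 12 = -1 (mod 16).
    Reduce coefficients mod 16: 13·t ≡ 15 (mod 16).
    The inverse of 13 mod 16 is 5 (since 13·5 = 65 = 4·16 + 1), so t ≡ 5·15 = 75 ≡ 11 (mod 16).
    Then x = 12 + 45·11 = 507, valid modulo lcm(45, 16) = 720: x ≡ 507 (mod 720).
  Combine with x ≡ 14 (mod 17); new modulus lcm = 12240.
    Write x = 507 + 720·t and substitute into x ≡ 14 (mod 17): 720·t ≡ 14 − 507 = -493 (mod 17).
    Reduce coefficients mod 17: 6·t ≡ 0 (mod 17).
    The inverse of 6 mod 17 is 3 (since 6·3 = 18 = 1·17 + 1), so t ≡ 3·0 = 0 ≡ 0 (mod 17).
    Then x = 507 + 720·0 = 507, valid modulo lcm(720, 17) = 12240: x ≡ 507 (mod 12240).
Verify against each original: 507 mod 9 = 3, 507 mod 5 = 2, 507 mod 16 = 11, 507 mod 17 = 14.

x ≡ 507 (mod 12240).


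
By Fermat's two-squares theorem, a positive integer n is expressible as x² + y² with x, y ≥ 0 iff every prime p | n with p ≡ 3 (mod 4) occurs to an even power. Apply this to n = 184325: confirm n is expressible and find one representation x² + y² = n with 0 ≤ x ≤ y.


Step 1: Factor n = 184325 = 5^2 · 73 · 101.
Step 2: Check the mod-4 condition on each prime factor: 5 ≡ 1 (mod 4), exponent 2; 73 ≡ 1 (mod 4), exponent 1; 101 ≡ 1 (mod 4), exponent 1.
All primes ≡ 3 (mod 4) appear to even exponent (or don't appear), so by the two-squares theorem n IS expressible as a sum of two squares.
Step 3: Build a representation. Group n = k² · m with k = 5 and m = 73 · 101 = 7373 (a product of primes ≡ 1 (mod 4)); a representation of m scales to one of n via (k·x)² + (k·y)² = k²(x² + y²). Each prime p ≡ 1 (mod 4) is itself a sum of two squares; find a² by testing p − a² for a perfect square:
  73: 73 − 1² = 72, 73 − 2² = 69, 73 − 3² = 64 = 8² ⇒ 73 = 3² + 8².
  101: 101 − 1² = 100 = 10² ⇒ 101 = 1² + 10².
  Combine using the Brahmagupta–Fibonacci identity (a² + b²)(c² + d²) = (ac − bd)² + (ad + bc)² = (ac + bd)² + (ad − bc)²:
  73 · 101 = 7373: from (3² + 8²)(1² + 10²), take (3·1 − 8·10, 3·10 + 8·1) = (3 − 80, 30 + 8) = (-77, 38); dropping signs (only squares matter) gives (77, 38); check 77² + 38² = 5929 + 1444 = 7373 ✓.
  Scale by k = 5: (5·77, 5·38) = (385, 190).
Step 4: Order so x ≤ y and verify: 190² + 385² = 36100 + 148225 = 184325 = n. ✓

n = 184325 = 190² + 385² (one valid representation with x ≤ y).


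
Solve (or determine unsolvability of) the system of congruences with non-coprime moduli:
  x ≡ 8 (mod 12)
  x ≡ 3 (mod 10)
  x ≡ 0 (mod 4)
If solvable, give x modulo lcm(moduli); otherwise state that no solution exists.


Moduli 12, 10, 4 are not pairwise coprime, so CRT works modulo lcm(m_i) when all pairwise compatibility conditions hold.
Pairwise compatibility: gcd(m_i, m_j) must divide a_i - a_j for every pair.
Merge one congruence at a time:
  Start: x ≡ 8 (mod 12).
  Combine with x ≡ 3 (mod 10): gcd(12, 10) = 2, and 3 - 8 = -5 is NOT divisible by 2.
    ⇒ system is inconsistent (no integer solution).

No solution (the system is inconsistent).


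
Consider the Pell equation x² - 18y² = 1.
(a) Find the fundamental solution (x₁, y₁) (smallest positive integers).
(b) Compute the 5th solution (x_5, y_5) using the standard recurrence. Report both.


Step 1: Find the fundamental solution (x₁, y₁) of x² - 18y² = 1.
  Expand √18 as a continued fraction. a₀ = ⌊√18⌋ = 4; iterate m_{k+1} = d_k·a_k − m_k, d_{k+1} = (18 − m_{k+1}²)/d_k, a_{k+1} = ⌊(a₀ + m_{k+1})/d_{k+1}⌋ (starting m₀ = 0, d₀ = 1), with convergents p_k = a_k·p_{k-1} + p_{k-2}, q_k = a_k·q_{k-1} + q_{k-2} (p₋₁ = 1, q₋₁ = 0):
  k = 0: a₀ = 4; p₀/q₀ = 4/1; p₀² − 18·q₀² = 16 − 18 = -2.
  k = 1: m = 4, d = 2, a = ⌊(4 + 4)/2⌋ = 4; p/q = (4·4 + 1)/(4·1 + 0) = 17/4; p² − 18·q² = 289 − 288 = 1.
  The first convergent with p² − 18·q² = 1 gives the fundamental solution (x₁, y₁) = (17, 4).
Step 2: Apply the recurrence (x_{n+1}, y_{n+1}) = (x₁x_n + 18y₁y_n, x₁y_n + y₁x_n) repeatedly.
  From (x_1, y_1) = (17, 4): x_2 = 17·17 + 18·4·4 = 577; y_2 = 17·4 + 4·17 = 136.
  From (x_2, y_2) = (577, 136): x_3 = 17·577 + 18·4·136 = 19601; y_3 = 17·136 + 4·577 = 4620.
  From (x_3, y_3) = (19601, 4620): x_4 = 17·19601 + 18·4·4620 = 665857; y_4 = 17·4620 + 4·19601 = 156944.
  From (x_4, y_4) = (665857, 156944): x_5 = 17·665857 + 18·4·156944 = 22619537; y_5 = 17·156944 + 4·665857 = 5331476.
Step 3: Verify x_5² - 18·y_5² = 511643454094369 - 511643454094368 = 1 (should be 1). ✓

(x_1, y_1) = (17, 4); (x_5, y_5) = (22619537, 5331476).


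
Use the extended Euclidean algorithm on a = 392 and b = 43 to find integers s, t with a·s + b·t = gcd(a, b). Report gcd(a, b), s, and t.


Euclidean algorithm on (392, 43) — divide until remainder is 0:
  392 = 9 · 43 + 5
  43 = 8 · 5 + 3
  5 = 1 · 3 + 2
  3 = 1 · 2 + 1
  2 = 2 · 1 + 0
gcd(392, 43) = 1.
Track Bezout coefficients alongside the remainders: start with r₀ = 392 = a·1 + b·0 (s = 1, t = 0) and r₁ = 43 = a·0 + b·1 (s = 0, t = 1); each new remainder r_{k+1} = r_{k-1} − q_k·r_k inherits s_{k+1} = s_{k-1} − q_k·s_k, t_{k+1} = t_{k-1} − q_k·t_k, so r_k = a·s_k + b·t_k at every step:
  q = 9: r = 5, s = 1 − 9·0 = 1, t = 0 − 9·1 = -9  (check: 392·1 + 43·(-9) = 5)
  q = 8: r = 3, s = 0 − 8·1 = -8, t = 1 − 8·(-9) = 73  (check: 392·(-8) + 43·73 = 3)
  q = 1: r = 2, s = 1 − 1·(-8) = 9, t = -9 − 1·73 = -82  (check: 392·9 + 43·(-82) = 2)
  q = 1: r = 1, s = -8 − 1·9 = -17, t = 73 − 1·(-82) = 155  (check: 392·(-17) + 43·155 = 1)
The row with r = 1 (the gcd) gives the Bezout coefficients s = -17, t = 155.
Result: 392 · (-17) + 43 · (155) = 1.

gcd(392, 43) = 1; s = -17, t = 155 (check: 392·(-17) + 43·155 = 1).


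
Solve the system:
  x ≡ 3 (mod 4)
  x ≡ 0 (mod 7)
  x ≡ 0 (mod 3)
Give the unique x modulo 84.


Moduli 4, 7, 3 are pairwise coprime; by CRT there is a unique solution modulo M = 4 · 7 · 3 = 84.
Solve pairwise, accumulating the modulus:
  Start with x ≡ 3 (mod 4).
  Combine with x ≡ 0 (mod 7): since gcd(4, 7) = 1, we get a unique residue mod 28.
    Write x = 3 + 4·t and substitute into x ≡ 0 (mod 7): 4·t ≡ 0 − 3 = -3 (mod 7).
    Reduce coefficients mod 7: 4·t ≡ 4 (mod 7).
    The inverse of 4 mod 7 is 2 (since 4·2 = 8 = 1·7 + 1), so t ≡ 2·4 = 8 ≡ 1 (mod 7).
    Then x = 3 + 4·1 = 7, valid modulo lcm(4, 7) = 28: x ≡ 7 (mod 28).
  Combine with x ≡ 0 (mod 3): since gcd(28, 3) = 1, we get a unique residue mod 84.
    Write x = 7 + 28·t and substitute into x ≡ 0 (mod 3): 28·t ≡ 0 − 7 = -7 (mod 3).
    Reduce coefficients mod 3: 1·t ≡ 2 (mod 3).
    So t ≡ 2 (mod 3).
    Then x = 7 + 28·2 = 63, valid modulo lcm(28, 3) = 84: x ≡ 63 (mod 84).
Verify: 63 mod 4 = 3 ✓, 63 mod 7 = 0 ✓, 63 mod 3 = 0 ✓.

x ≡ 63 (mod 84).


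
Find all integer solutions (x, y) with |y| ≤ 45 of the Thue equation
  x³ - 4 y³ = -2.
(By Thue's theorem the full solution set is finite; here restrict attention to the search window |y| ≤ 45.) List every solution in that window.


The equation is x³ - 4y³ = -2. For fixed y, x³ = 4·y³ − 2, so a solution requires the RHS to be a perfect cube.
Strategy: iterate y from -45 to 45, compute RHS = 4·y³ − 2, and check whether it is a (positive or negative) perfect cube.
Check small values of y:
  y = 0: RHS = -2 is not a perfect cube.
  y = 1: RHS = 2 is not a perfect cube.
  y = -1: RHS = -6 is not a perfect cube.
  y = 2: RHS = 30 is not a perfect cube.
  y = -2: RHS = -34 is not a perfect cube.
  y = 3: RHS = 106 is not a perfect cube.
  y = -3: RHS = -110 is not a perfect cube.
Continuing the search up to |y| = 45 finds no solutions either.
No (x, y) in the scanned range satisfies the equation.

No integer solutions with |y| ≤ 45.


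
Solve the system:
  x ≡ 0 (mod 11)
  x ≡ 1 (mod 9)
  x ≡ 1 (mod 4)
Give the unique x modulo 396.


Moduli 11, 9, 4 are pairwise coprime; by CRT there is a unique solution modulo M = 11 · 9 · 4 = 396.
Solve pairwise, accumulating the modulus:
  Start with x ≡ 0 (mod 11).
  Combine with x ≡ 1 (mod 9): since gcd(11, 9) = 1, we get a unique residue mod 99.
    Write x = 0 + 11·t and substitute into x ≡ 1 (mod 9): 11·t ≡ 1 − 0 = 1 (mod 9).
    Reduce coefficients mod 9: 2·t ≡ 1 (mod 9).
    The inverse of 2 mod 9 is 5 (since 2·5 = 10 = 1·9 + 1), so t ≡ 5·1 = 5 ≡ 5 (mod 9).
    Then x = 0 + 11·5 = 55, valid modulo lcm(11, 9) = 99: x ≡ 55 (mod 99).
  Combine with x ≡ 1 (mod 4): since gcd(99, 4) = 1, we get a unique residue mod 396.
    Write x = 55 + 99·t and substitute into x ≡ 1 (mod 4): 99·t ≡ 1 − 55 = -54 (mod 4).
    Reduce coefficients mod 4: 3·t ≡ 2 (mod 4).
    The inverse of 3 mod 4 is 3 (since 3·3 = 9 = 2·4 + 1), so t ≡ 3·2 = 6 ≡ 2 (mod 4).
    Then x = 55 + 99·2 = 253, valid modulo lcm(99, 4) = 396: x ≡ 253 (mod 396).
Verify: 253 mod 11 = 0 ✓, 253 mod 9 = 1 ✓, 253 mod 4 = 1 ✓.

x ≡ 253 (mod 396).


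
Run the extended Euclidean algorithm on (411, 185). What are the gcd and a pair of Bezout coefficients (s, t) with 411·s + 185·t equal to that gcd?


Euclidean algorithm on (411, 185) — divide until remainder is 0:
  411 = 2 · 185 + 41
  185 = 4 · 41 + 21
  41 = 1 · 21 + 20
  21 = 1 · 20 + 1
  20 = 20 · 1 + 0
gcd(411, 185) = 1.
Track Bezout coefficients alongside the remainders: start with r₀ = 411 = a·1 + b·0 (s = 1, t = 0) and r₁ = 185 = a·0 + b·1 (s = 0, t = 1); each new remainder r_{k+1} = r_{k-1} − q_k·r_k inherits s_{k+1} = s_{k-1} − q_k·s_k, t_{k+1} = t_{k-1} − q_k·t_k, so r_k = a·s_k + b·t_k at every step:
  q = 2: r = 41, s = 1 − 2·0 = 1, t = 0 − 2·1 = -2  (check: 411·1 + 185·(-2) = 41)
  q = 4: r = 21, s = 0 − 4·1 = -4, t = 1 − 4·(-2) = 9  (check: 411·(-4) + 185·9 = 21)
  q = 1: r = 20, s = 1 − 1·(-4) = 5, t = -2 − 1·9 = -11  (check: 411·5 + 185·(-11) = 20)
  q = 1: r = 1, s = -4 − 1·5 = -9, t = 9 − 1·(-11) = 20  (check: 411·(-9) + 185·20 = 1)
The row with r = 1 (the gcd) gives the Bezout coefficients s = -9, t = 20.
Result: 411 · (-9) + 185 · (20) = 1.

gcd(411, 185) = 1; s = -9, t = 20 (check: 411·(-9) + 185·20 = 1).


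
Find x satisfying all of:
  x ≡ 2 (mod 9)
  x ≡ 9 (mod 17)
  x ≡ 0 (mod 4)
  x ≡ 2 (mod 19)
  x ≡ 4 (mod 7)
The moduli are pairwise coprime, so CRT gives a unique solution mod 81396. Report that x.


Product of moduli M = 9 · 17 · 4 · 19 · 7 = 81396.
Merge one congruence at a time:
  Start: x ≡ 2 (mod 9).
  Combine with x ≡ 9 (mod 17); new modulus lcm = 153.
    Write x = 2 + 9·t and substitute into x ≡ 9 (mod 17): 9·t ≡ 9 − 2 = 7 (mod 17).
    The inverse of 9 mod 17 is 2 (since 9·2 = 18 = 1·17 + 1), so t ≡ 2·7 = 14 ≡ 14 (mod 17).
    Then x = 2 + 9·14 = 128, valid modulo lcm(9, 17) = 153: x ≡ 128 (mod 153).
  Combine with x ≡ 0 (mod 4); new modulus lcm = 612.
    Write x = 128 + 153·t and substitute into x ≡ 0 (mod 4): 153·t ≡ 0 − 128 = -128 (mod 4).
    Reduce coefficients mod 4: 1·t ≡ 0 (mod 4).
    So t ≡ 0 (mod 4).
    Then x = 128 + 153·0 = 128, valid modulo lcm(153, 4) = 612: x ≡ 128 (mod 612).
  Combine with x ≡ 2 (mod 19); new modulus lcm = 11628.
    Write x = 128 + 612·t and substitute into x ≡ 2 (mod 19): 612·t ≡ 2 − 128 = -126 (mod 19).
    Reduce coefficients mod 19: 4·t ≡ 7 (mod 19).
    The inverse of 4 mod 19 is 5 (since 4·5 = 20 = 1·19 + 1), so t ≡ 5·7 = 35 ≡ 16 (mod 19).
    Then x = 128 + 612·16 = 9920, valid modulo lcm(612, 19) = 11628: x ≡ 9920 (mod 11628).
  Combine with x ≡ 4 (mod 7); new modulus lcm = 81396.
    Write x = 9920 + 11628·t and substitute into x ≡ 4 (mod 7): 11628·t ≡ 4 − 9920 = -9916 (mod 7).
    Reduce coefficients mod 7: 1·t ≡ 3 (mod 7).
    So t ≡ 3 (mod 7).
    Then x = 9920 + 11628·3 = 44804, valid modulo lcm(11628, 7) = 81396: x ≡ 44804 (mod 81396).
Verify against each original: 44804 mod 9 = 2, 44804 mod 17 = 9, 44804 mod 4 = 0, 44804 mod 19 = 2, 44804 mod 7 = 4.

x ≡ 44804 (mod 81396).


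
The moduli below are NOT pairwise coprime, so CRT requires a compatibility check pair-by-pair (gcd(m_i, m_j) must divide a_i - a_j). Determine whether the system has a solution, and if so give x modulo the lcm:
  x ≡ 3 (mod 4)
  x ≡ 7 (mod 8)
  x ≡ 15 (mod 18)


Moduli 4, 8, 18 are not pairwise coprime, so CRT works modulo lcm(m_i) when all pairwise compatibility conditions hold.
Pairwise compatibility: gcd(m_i, m_j) must divide a_i - a_j for every pair.
Merge one congruence at a time:
  Start: x ≡ 3 (mod 4).
  Combine with x ≡ 7 (mod 8): gcd(4, 8) = 4; 7 - 3 = 4, which IS divisible by 4, so compatible.
    Write x = 3 + 4·t and substitute into x ≡ 7 (mod 8): 4·t ≡ 7 − 3 = 4 (mod 8).
    Divide the congruence (and modulus) by g = 4: 1·t ≡ 1 (mod 2).
    So t ≡ 1 (mod 2).
    Then x = 3 + 4·1 = 7, valid modulo lcm(4, 8) = 8: x ≡ 7 (mod 8).
  Combine with x ≡ 15 (mod 18): gcd(8, 18) = 2; 15 - 7 = 8, which IS divisible by 2, so compatible.
    Write x = 7 + 8·t and substitute into x ≡ 15 (mod 18): 8·t ≡ 15 − 7 = 8 (mod 18).
    Divide the congruence (and modulus) by g = 2: 4·t ≡ 4 (mod 9).
    The inverse of 4 mod 9 is 7 (since 4·7 = 28 = 3·9 + 1), so t ≡ 7·4 = 28 ≡ 1 (mod 9).
    Then x = 7 + 8·1 = 15, valid modulo lcm(8, 18) = 72: x ≡ 15 (mod 72).
Verify: 15 mod 4 = 3, 15 mod 8 = 7, 15 mod 18 = 15.

x ≡ 15 (mod 72).


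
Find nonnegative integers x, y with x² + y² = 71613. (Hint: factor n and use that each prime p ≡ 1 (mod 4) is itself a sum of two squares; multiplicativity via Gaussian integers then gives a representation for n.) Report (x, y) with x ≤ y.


Step 1: Factor n = 71613 = 3^2 · 73 · 109.
Step 2: Check the mod-4 condition on each prime factor: 3 ≡ 3 (mod 4), exponent 2 (must be even); 73 ≡ 1 (mod 4), exponent 1; 109 ≡ 1 (mod 4), exponent 1.
All primes ≡ 3 (mod 4) appear to even exponent (or don't appear), so by the two-squares theorem n IS expressible as a sum of two squares.
Step 3: Build a representation. Group n = k² · m with k = 3 and m = 73 · 109 = 7957 (a product of primes ≡ 1 (mod 4)); a representation of m scales to one of n via (k·x)² + (k·y)² = k²(x² + y²). Each prime p ≡ 1 (mod 4) is itself a sum of two squares; find a² by testing p − a² for a perfect square:
  73: 73 − 1² = 72, 73 − 2² = 69, 73 − 3² = 64 = 8² ⇒ 73 = 3² + 8².
  109: 109 − 1² = 108, 109 − 2² = 105, 109 − 3² = 100 = 10² ⇒ 109 = 3² + 10².
  Combine using the Brahmagupta–Fibonacci identity (a² + b²)(c² + d²) = (ac − bd)² + (ad + bc)² = (ac + bd)² + (ad − bc)²:
  73 · 109 = 7957: from (3² + 8²)(3² + 10²), take (3·3 − 8·10, 3·10 + 8·3) = (9 − 80, 30 + 24) = (-71, 54); dropping signs (only squares matter) gives (71, 54); check 71² + 54² = 5041 + 2916 = 7957 ✓.
  Scale by k = 3: (3·71, 3·54) = (213, 162).
Step 4: Order so x ≤ y and verify: 162² + 213² = 26244 + 45369 = 71613 = n. ✓

n = 71613 = 162² + 213² (one valid representation with x ≤ y).
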